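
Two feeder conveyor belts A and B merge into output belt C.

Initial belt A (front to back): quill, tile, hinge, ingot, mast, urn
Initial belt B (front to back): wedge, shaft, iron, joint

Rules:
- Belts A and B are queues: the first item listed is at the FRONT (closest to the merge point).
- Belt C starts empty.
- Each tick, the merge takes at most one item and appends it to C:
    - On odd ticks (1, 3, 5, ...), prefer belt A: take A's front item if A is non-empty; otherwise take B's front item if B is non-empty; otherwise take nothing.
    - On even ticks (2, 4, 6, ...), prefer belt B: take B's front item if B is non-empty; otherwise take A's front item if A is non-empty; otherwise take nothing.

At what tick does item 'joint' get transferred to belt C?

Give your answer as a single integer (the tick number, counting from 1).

Tick 1: prefer A, take quill from A; A=[tile,hinge,ingot,mast,urn] B=[wedge,shaft,iron,joint] C=[quill]
Tick 2: prefer B, take wedge from B; A=[tile,hinge,ingot,mast,urn] B=[shaft,iron,joint] C=[quill,wedge]
Tick 3: prefer A, take tile from A; A=[hinge,ingot,mast,urn] B=[shaft,iron,joint] C=[quill,wedge,tile]
Tick 4: prefer B, take shaft from B; A=[hinge,ingot,mast,urn] B=[iron,joint] C=[quill,wedge,tile,shaft]
Tick 5: prefer A, take hinge from A; A=[ingot,mast,urn] B=[iron,joint] C=[quill,wedge,tile,shaft,hinge]
Tick 6: prefer B, take iron from B; A=[ingot,mast,urn] B=[joint] C=[quill,wedge,tile,shaft,hinge,iron]
Tick 7: prefer A, take ingot from A; A=[mast,urn] B=[joint] C=[quill,wedge,tile,shaft,hinge,iron,ingot]
Tick 8: prefer B, take joint from B; A=[mast,urn] B=[-] C=[quill,wedge,tile,shaft,hinge,iron,ingot,joint]

Answer: 8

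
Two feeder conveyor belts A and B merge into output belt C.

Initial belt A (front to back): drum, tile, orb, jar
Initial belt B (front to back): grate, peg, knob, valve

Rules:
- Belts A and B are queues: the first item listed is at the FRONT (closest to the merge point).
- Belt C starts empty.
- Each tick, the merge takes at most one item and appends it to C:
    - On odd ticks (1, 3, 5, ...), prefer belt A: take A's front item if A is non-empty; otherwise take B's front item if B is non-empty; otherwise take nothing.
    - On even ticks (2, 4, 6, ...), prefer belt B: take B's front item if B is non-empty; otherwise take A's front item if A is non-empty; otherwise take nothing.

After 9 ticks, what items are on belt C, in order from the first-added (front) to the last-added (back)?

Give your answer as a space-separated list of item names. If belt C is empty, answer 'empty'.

Answer: drum grate tile peg orb knob jar valve

Derivation:
Tick 1: prefer A, take drum from A; A=[tile,orb,jar] B=[grate,peg,knob,valve] C=[drum]
Tick 2: prefer B, take grate from B; A=[tile,orb,jar] B=[peg,knob,valve] C=[drum,grate]
Tick 3: prefer A, take tile from A; A=[orb,jar] B=[peg,knob,valve] C=[drum,grate,tile]
Tick 4: prefer B, take peg from B; A=[orb,jar] B=[knob,valve] C=[drum,grate,tile,peg]
Tick 5: prefer A, take orb from A; A=[jar] B=[knob,valve] C=[drum,grate,tile,peg,orb]
Tick 6: prefer B, take knob from B; A=[jar] B=[valve] C=[drum,grate,tile,peg,orb,knob]
Tick 7: prefer A, take jar from A; A=[-] B=[valve] C=[drum,grate,tile,peg,orb,knob,jar]
Tick 8: prefer B, take valve from B; A=[-] B=[-] C=[drum,grate,tile,peg,orb,knob,jar,valve]
Tick 9: prefer A, both empty, nothing taken; A=[-] B=[-] C=[drum,grate,tile,peg,orb,knob,jar,valve]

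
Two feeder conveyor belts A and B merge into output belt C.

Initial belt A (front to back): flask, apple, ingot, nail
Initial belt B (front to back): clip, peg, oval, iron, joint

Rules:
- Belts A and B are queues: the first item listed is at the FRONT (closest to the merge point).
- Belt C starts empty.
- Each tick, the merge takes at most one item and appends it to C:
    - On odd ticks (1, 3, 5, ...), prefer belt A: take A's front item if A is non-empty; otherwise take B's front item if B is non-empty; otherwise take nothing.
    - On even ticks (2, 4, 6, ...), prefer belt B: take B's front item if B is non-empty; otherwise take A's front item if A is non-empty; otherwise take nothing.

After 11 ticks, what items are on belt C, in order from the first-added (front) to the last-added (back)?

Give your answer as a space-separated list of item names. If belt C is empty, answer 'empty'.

Answer: flask clip apple peg ingot oval nail iron joint

Derivation:
Tick 1: prefer A, take flask from A; A=[apple,ingot,nail] B=[clip,peg,oval,iron,joint] C=[flask]
Tick 2: prefer B, take clip from B; A=[apple,ingot,nail] B=[peg,oval,iron,joint] C=[flask,clip]
Tick 3: prefer A, take apple from A; A=[ingot,nail] B=[peg,oval,iron,joint] C=[flask,clip,apple]
Tick 4: prefer B, take peg from B; A=[ingot,nail] B=[oval,iron,joint] C=[flask,clip,apple,peg]
Tick 5: prefer A, take ingot from A; A=[nail] B=[oval,iron,joint] C=[flask,clip,apple,peg,ingot]
Tick 6: prefer B, take oval from B; A=[nail] B=[iron,joint] C=[flask,clip,apple,peg,ingot,oval]
Tick 7: prefer A, take nail from A; A=[-] B=[iron,joint] C=[flask,clip,apple,peg,ingot,oval,nail]
Tick 8: prefer B, take iron from B; A=[-] B=[joint] C=[flask,clip,apple,peg,ingot,oval,nail,iron]
Tick 9: prefer A, take joint from B; A=[-] B=[-] C=[flask,clip,apple,peg,ingot,oval,nail,iron,joint]
Tick 10: prefer B, both empty, nothing taken; A=[-] B=[-] C=[flask,clip,apple,peg,ingot,oval,nail,iron,joint]
Tick 11: prefer A, both empty, nothing taken; A=[-] B=[-] C=[flask,clip,apple,peg,ingot,oval,nail,iron,joint]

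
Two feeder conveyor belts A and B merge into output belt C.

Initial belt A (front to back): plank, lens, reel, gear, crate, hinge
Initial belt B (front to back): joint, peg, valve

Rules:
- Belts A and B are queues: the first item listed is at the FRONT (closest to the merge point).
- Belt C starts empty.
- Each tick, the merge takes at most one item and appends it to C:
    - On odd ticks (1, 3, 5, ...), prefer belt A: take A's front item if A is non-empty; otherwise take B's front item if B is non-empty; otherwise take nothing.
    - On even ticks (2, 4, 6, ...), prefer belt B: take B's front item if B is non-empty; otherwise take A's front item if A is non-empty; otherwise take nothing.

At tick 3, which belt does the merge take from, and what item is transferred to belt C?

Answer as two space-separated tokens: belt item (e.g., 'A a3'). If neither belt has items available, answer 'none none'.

Answer: A lens

Derivation:
Tick 1: prefer A, take plank from A; A=[lens,reel,gear,crate,hinge] B=[joint,peg,valve] C=[plank]
Tick 2: prefer B, take joint from B; A=[lens,reel,gear,crate,hinge] B=[peg,valve] C=[plank,joint]
Tick 3: prefer A, take lens from A; A=[reel,gear,crate,hinge] B=[peg,valve] C=[plank,joint,lens]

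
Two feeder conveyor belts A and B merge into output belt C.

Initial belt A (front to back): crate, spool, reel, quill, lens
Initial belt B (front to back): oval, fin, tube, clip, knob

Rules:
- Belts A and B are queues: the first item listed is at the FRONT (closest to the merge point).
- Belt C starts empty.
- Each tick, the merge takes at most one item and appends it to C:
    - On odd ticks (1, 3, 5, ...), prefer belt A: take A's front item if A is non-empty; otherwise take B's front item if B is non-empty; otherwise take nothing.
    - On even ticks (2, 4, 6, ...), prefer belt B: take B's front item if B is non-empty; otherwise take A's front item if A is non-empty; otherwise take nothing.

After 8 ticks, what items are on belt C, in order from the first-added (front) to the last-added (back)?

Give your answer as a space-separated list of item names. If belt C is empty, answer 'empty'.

Answer: crate oval spool fin reel tube quill clip

Derivation:
Tick 1: prefer A, take crate from A; A=[spool,reel,quill,lens] B=[oval,fin,tube,clip,knob] C=[crate]
Tick 2: prefer B, take oval from B; A=[spool,reel,quill,lens] B=[fin,tube,clip,knob] C=[crate,oval]
Tick 3: prefer A, take spool from A; A=[reel,quill,lens] B=[fin,tube,clip,knob] C=[crate,oval,spool]
Tick 4: prefer B, take fin from B; A=[reel,quill,lens] B=[tube,clip,knob] C=[crate,oval,spool,fin]
Tick 5: prefer A, take reel from A; A=[quill,lens] B=[tube,clip,knob] C=[crate,oval,spool,fin,reel]
Tick 6: prefer B, take tube from B; A=[quill,lens] B=[clip,knob] C=[crate,oval,spool,fin,reel,tube]
Tick 7: prefer A, take quill from A; A=[lens] B=[clip,knob] C=[crate,oval,spool,fin,reel,tube,quill]
Tick 8: prefer B, take clip from B; A=[lens] B=[knob] C=[crate,oval,spool,fin,reel,tube,quill,clip]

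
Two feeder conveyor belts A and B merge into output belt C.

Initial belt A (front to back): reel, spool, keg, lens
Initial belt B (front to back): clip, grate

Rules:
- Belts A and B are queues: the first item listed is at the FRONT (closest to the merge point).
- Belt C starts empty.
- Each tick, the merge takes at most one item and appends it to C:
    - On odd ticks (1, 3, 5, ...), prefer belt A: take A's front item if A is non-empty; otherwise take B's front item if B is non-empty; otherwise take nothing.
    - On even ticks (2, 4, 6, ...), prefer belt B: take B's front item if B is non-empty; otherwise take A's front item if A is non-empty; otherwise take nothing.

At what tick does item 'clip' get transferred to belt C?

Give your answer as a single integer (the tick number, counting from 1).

Tick 1: prefer A, take reel from A; A=[spool,keg,lens] B=[clip,grate] C=[reel]
Tick 2: prefer B, take clip from B; A=[spool,keg,lens] B=[grate] C=[reel,clip]

Answer: 2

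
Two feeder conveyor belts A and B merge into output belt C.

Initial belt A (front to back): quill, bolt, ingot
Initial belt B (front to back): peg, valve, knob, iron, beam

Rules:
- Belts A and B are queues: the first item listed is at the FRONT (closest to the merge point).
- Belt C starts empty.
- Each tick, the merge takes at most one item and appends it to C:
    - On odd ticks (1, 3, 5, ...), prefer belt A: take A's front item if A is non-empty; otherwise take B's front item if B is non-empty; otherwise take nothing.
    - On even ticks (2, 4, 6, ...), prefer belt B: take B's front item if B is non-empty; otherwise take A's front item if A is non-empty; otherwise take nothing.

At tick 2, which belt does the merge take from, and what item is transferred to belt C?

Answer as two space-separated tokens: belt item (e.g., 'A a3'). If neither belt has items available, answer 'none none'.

Tick 1: prefer A, take quill from A; A=[bolt,ingot] B=[peg,valve,knob,iron,beam] C=[quill]
Tick 2: prefer B, take peg from B; A=[bolt,ingot] B=[valve,knob,iron,beam] C=[quill,peg]

Answer: B peg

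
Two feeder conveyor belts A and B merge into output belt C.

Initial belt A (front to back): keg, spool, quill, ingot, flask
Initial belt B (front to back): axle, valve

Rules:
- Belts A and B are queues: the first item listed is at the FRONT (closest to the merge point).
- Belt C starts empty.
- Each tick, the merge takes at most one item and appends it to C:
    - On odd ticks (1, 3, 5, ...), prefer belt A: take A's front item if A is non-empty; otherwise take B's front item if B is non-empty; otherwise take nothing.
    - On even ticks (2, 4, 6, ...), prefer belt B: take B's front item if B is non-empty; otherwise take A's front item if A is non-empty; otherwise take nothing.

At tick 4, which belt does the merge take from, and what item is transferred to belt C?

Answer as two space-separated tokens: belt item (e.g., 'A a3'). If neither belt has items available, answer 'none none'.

Tick 1: prefer A, take keg from A; A=[spool,quill,ingot,flask] B=[axle,valve] C=[keg]
Tick 2: prefer B, take axle from B; A=[spool,quill,ingot,flask] B=[valve] C=[keg,axle]
Tick 3: prefer A, take spool from A; A=[quill,ingot,flask] B=[valve] C=[keg,axle,spool]
Tick 4: prefer B, take valve from B; A=[quill,ingot,flask] B=[-] C=[keg,axle,spool,valve]

Answer: B valve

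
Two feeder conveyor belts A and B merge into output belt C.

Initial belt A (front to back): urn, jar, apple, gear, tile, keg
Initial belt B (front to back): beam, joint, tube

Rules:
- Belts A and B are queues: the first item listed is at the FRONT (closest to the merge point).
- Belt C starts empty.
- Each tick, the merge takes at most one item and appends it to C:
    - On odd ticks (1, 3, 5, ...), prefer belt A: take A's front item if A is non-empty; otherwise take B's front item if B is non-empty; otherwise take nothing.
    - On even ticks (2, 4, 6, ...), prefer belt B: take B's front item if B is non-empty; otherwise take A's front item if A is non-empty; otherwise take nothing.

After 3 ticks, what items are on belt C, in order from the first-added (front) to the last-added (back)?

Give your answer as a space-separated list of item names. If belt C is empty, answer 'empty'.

Tick 1: prefer A, take urn from A; A=[jar,apple,gear,tile,keg] B=[beam,joint,tube] C=[urn]
Tick 2: prefer B, take beam from B; A=[jar,apple,gear,tile,keg] B=[joint,tube] C=[urn,beam]
Tick 3: prefer A, take jar from A; A=[apple,gear,tile,keg] B=[joint,tube] C=[urn,beam,jar]

Answer: urn beam jar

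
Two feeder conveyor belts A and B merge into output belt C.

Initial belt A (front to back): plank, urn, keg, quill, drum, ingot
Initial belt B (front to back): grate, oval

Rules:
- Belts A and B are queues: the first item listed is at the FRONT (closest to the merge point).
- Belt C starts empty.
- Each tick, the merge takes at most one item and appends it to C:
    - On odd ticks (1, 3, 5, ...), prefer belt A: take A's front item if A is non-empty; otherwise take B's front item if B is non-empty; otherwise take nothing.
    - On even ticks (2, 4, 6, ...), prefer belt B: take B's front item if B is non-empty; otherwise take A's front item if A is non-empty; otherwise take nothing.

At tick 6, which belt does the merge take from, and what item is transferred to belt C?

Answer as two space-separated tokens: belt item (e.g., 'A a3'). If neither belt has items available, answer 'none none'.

Answer: A quill

Derivation:
Tick 1: prefer A, take plank from A; A=[urn,keg,quill,drum,ingot] B=[grate,oval] C=[plank]
Tick 2: prefer B, take grate from B; A=[urn,keg,quill,drum,ingot] B=[oval] C=[plank,grate]
Tick 3: prefer A, take urn from A; A=[keg,quill,drum,ingot] B=[oval] C=[plank,grate,urn]
Tick 4: prefer B, take oval from B; A=[keg,quill,drum,ingot] B=[-] C=[plank,grate,urn,oval]
Tick 5: prefer A, take keg from A; A=[quill,drum,ingot] B=[-] C=[plank,grate,urn,oval,keg]
Tick 6: prefer B, take quill from A; A=[drum,ingot] B=[-] C=[plank,grate,urn,oval,keg,quill]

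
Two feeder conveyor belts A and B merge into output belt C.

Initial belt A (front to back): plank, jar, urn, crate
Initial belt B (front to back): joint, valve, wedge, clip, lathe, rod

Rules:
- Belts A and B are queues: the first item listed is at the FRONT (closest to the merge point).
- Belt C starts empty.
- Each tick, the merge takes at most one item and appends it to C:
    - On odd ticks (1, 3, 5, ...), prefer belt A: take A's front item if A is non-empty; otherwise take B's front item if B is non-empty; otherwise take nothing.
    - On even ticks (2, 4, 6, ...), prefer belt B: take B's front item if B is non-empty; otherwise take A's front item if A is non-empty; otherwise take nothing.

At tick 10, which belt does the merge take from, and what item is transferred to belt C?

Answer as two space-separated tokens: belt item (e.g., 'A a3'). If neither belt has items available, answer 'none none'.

Answer: B rod

Derivation:
Tick 1: prefer A, take plank from A; A=[jar,urn,crate] B=[joint,valve,wedge,clip,lathe,rod] C=[plank]
Tick 2: prefer B, take joint from B; A=[jar,urn,crate] B=[valve,wedge,clip,lathe,rod] C=[plank,joint]
Tick 3: prefer A, take jar from A; A=[urn,crate] B=[valve,wedge,clip,lathe,rod] C=[plank,joint,jar]
Tick 4: prefer B, take valve from B; A=[urn,crate] B=[wedge,clip,lathe,rod] C=[plank,joint,jar,valve]
Tick 5: prefer A, take urn from A; A=[crate] B=[wedge,clip,lathe,rod] C=[plank,joint,jar,valve,urn]
Tick 6: prefer B, take wedge from B; A=[crate] B=[clip,lathe,rod] C=[plank,joint,jar,valve,urn,wedge]
Tick 7: prefer A, take crate from A; A=[-] B=[clip,lathe,rod] C=[plank,joint,jar,valve,urn,wedge,crate]
Tick 8: prefer B, take clip from B; A=[-] B=[lathe,rod] C=[plank,joint,jar,valve,urn,wedge,crate,clip]
Tick 9: prefer A, take lathe from B; A=[-] B=[rod] C=[plank,joint,jar,valve,urn,wedge,crate,clip,lathe]
Tick 10: prefer B, take rod from B; A=[-] B=[-] C=[plank,joint,jar,valve,urn,wedge,crate,clip,lathe,rod]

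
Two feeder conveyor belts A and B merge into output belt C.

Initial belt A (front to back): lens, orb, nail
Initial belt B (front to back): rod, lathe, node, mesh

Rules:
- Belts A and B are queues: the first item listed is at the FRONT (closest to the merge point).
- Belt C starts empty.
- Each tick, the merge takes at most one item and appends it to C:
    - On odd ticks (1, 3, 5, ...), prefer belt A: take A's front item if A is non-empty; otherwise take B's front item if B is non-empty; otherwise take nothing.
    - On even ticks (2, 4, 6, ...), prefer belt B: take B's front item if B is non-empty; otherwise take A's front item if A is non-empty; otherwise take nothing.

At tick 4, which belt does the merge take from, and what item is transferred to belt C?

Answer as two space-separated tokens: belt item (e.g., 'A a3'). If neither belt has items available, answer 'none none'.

Tick 1: prefer A, take lens from A; A=[orb,nail] B=[rod,lathe,node,mesh] C=[lens]
Tick 2: prefer B, take rod from B; A=[orb,nail] B=[lathe,node,mesh] C=[lens,rod]
Tick 3: prefer A, take orb from A; A=[nail] B=[lathe,node,mesh] C=[lens,rod,orb]
Tick 4: prefer B, take lathe from B; A=[nail] B=[node,mesh] C=[lens,rod,orb,lathe]

Answer: B lathe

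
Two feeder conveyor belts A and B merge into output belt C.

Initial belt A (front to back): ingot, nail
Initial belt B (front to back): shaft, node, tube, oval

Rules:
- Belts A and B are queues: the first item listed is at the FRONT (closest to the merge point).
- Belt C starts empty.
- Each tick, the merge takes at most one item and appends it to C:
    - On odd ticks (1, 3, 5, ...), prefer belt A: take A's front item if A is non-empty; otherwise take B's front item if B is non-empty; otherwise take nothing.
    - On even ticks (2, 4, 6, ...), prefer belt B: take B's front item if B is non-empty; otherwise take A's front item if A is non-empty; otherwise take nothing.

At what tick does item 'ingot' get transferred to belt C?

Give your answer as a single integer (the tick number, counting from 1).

Answer: 1

Derivation:
Tick 1: prefer A, take ingot from A; A=[nail] B=[shaft,node,tube,oval] C=[ingot]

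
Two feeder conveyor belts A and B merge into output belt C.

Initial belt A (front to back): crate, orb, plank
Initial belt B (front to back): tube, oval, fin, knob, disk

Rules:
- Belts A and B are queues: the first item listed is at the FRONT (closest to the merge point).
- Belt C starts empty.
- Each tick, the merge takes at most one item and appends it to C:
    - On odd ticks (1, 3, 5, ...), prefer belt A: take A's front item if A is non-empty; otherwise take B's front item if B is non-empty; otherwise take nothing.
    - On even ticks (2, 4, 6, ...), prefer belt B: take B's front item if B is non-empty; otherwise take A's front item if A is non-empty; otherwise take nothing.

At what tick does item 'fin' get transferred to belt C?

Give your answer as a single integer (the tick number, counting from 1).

Tick 1: prefer A, take crate from A; A=[orb,plank] B=[tube,oval,fin,knob,disk] C=[crate]
Tick 2: prefer B, take tube from B; A=[orb,plank] B=[oval,fin,knob,disk] C=[crate,tube]
Tick 3: prefer A, take orb from A; A=[plank] B=[oval,fin,knob,disk] C=[crate,tube,orb]
Tick 4: prefer B, take oval from B; A=[plank] B=[fin,knob,disk] C=[crate,tube,orb,oval]
Tick 5: prefer A, take plank from A; A=[-] B=[fin,knob,disk] C=[crate,tube,orb,oval,plank]
Tick 6: prefer B, take fin from B; A=[-] B=[knob,disk] C=[crate,tube,orb,oval,plank,fin]

Answer: 6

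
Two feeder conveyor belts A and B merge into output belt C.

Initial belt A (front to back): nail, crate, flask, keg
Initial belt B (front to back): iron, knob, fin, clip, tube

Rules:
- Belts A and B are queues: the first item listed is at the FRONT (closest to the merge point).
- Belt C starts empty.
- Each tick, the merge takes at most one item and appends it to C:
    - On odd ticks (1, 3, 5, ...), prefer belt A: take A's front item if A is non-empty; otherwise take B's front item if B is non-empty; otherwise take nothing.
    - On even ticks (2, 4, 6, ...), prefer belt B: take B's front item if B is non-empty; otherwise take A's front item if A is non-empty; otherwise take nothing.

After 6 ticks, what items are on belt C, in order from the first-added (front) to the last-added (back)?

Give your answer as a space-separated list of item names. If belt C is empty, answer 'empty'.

Tick 1: prefer A, take nail from A; A=[crate,flask,keg] B=[iron,knob,fin,clip,tube] C=[nail]
Tick 2: prefer B, take iron from B; A=[crate,flask,keg] B=[knob,fin,clip,tube] C=[nail,iron]
Tick 3: prefer A, take crate from A; A=[flask,keg] B=[knob,fin,clip,tube] C=[nail,iron,crate]
Tick 4: prefer B, take knob from B; A=[flask,keg] B=[fin,clip,tube] C=[nail,iron,crate,knob]
Tick 5: prefer A, take flask from A; A=[keg] B=[fin,clip,tube] C=[nail,iron,crate,knob,flask]
Tick 6: prefer B, take fin from B; A=[keg] B=[clip,tube] C=[nail,iron,crate,knob,flask,fin]

Answer: nail iron crate knob flask fin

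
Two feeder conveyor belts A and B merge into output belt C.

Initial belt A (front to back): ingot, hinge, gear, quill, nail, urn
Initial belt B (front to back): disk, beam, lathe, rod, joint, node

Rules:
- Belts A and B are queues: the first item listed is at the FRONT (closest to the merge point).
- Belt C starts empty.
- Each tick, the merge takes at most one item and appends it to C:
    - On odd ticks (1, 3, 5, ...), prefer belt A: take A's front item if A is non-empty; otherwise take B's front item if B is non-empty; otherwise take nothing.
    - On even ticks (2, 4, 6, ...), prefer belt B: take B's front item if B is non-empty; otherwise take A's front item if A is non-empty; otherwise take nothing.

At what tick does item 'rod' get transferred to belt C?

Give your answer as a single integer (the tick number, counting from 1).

Tick 1: prefer A, take ingot from A; A=[hinge,gear,quill,nail,urn] B=[disk,beam,lathe,rod,joint,node] C=[ingot]
Tick 2: prefer B, take disk from B; A=[hinge,gear,quill,nail,urn] B=[beam,lathe,rod,joint,node] C=[ingot,disk]
Tick 3: prefer A, take hinge from A; A=[gear,quill,nail,urn] B=[beam,lathe,rod,joint,node] C=[ingot,disk,hinge]
Tick 4: prefer B, take beam from B; A=[gear,quill,nail,urn] B=[lathe,rod,joint,node] C=[ingot,disk,hinge,beam]
Tick 5: prefer A, take gear from A; A=[quill,nail,urn] B=[lathe,rod,joint,node] C=[ingot,disk,hinge,beam,gear]
Tick 6: prefer B, take lathe from B; A=[quill,nail,urn] B=[rod,joint,node] C=[ingot,disk,hinge,beam,gear,lathe]
Tick 7: prefer A, take quill from A; A=[nail,urn] B=[rod,joint,node] C=[ingot,disk,hinge,beam,gear,lathe,quill]
Tick 8: prefer B, take rod from B; A=[nail,urn] B=[joint,node] C=[ingot,disk,hinge,beam,gear,lathe,quill,rod]

Answer: 8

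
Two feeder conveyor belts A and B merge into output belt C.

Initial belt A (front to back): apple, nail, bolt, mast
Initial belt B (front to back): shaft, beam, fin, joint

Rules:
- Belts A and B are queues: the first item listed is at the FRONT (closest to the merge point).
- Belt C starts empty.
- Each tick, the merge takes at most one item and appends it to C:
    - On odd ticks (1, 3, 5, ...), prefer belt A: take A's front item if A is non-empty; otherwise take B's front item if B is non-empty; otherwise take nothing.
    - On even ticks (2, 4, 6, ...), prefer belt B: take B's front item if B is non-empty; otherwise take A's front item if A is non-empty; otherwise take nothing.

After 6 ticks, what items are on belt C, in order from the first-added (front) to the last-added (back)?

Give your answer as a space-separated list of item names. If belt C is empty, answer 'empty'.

Tick 1: prefer A, take apple from A; A=[nail,bolt,mast] B=[shaft,beam,fin,joint] C=[apple]
Tick 2: prefer B, take shaft from B; A=[nail,bolt,mast] B=[beam,fin,joint] C=[apple,shaft]
Tick 3: prefer A, take nail from A; A=[bolt,mast] B=[beam,fin,joint] C=[apple,shaft,nail]
Tick 4: prefer B, take beam from B; A=[bolt,mast] B=[fin,joint] C=[apple,shaft,nail,beam]
Tick 5: prefer A, take bolt from A; A=[mast] B=[fin,joint] C=[apple,shaft,nail,beam,bolt]
Tick 6: prefer B, take fin from B; A=[mast] B=[joint] C=[apple,shaft,nail,beam,bolt,fin]

Answer: apple shaft nail beam bolt fin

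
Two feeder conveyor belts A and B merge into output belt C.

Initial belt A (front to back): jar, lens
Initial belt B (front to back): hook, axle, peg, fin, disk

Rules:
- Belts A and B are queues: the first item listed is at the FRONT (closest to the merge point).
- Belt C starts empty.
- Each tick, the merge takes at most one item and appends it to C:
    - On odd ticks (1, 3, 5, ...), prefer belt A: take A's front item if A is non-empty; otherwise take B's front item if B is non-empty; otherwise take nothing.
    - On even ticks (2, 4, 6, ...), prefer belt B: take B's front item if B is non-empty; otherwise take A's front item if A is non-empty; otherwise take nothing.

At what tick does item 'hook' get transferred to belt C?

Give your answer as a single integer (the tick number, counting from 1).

Tick 1: prefer A, take jar from A; A=[lens] B=[hook,axle,peg,fin,disk] C=[jar]
Tick 2: prefer B, take hook from B; A=[lens] B=[axle,peg,fin,disk] C=[jar,hook]

Answer: 2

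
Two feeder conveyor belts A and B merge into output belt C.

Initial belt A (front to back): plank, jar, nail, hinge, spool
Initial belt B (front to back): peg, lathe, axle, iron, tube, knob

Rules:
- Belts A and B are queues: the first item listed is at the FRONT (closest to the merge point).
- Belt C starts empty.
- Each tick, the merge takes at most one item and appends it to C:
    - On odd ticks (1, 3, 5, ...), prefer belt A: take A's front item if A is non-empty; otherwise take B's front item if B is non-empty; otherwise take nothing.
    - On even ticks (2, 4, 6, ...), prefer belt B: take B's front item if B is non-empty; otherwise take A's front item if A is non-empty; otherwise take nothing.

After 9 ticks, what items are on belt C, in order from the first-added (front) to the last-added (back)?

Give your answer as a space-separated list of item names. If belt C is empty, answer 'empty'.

Answer: plank peg jar lathe nail axle hinge iron spool

Derivation:
Tick 1: prefer A, take plank from A; A=[jar,nail,hinge,spool] B=[peg,lathe,axle,iron,tube,knob] C=[plank]
Tick 2: prefer B, take peg from B; A=[jar,nail,hinge,spool] B=[lathe,axle,iron,tube,knob] C=[plank,peg]
Tick 3: prefer A, take jar from A; A=[nail,hinge,spool] B=[lathe,axle,iron,tube,knob] C=[plank,peg,jar]
Tick 4: prefer B, take lathe from B; A=[nail,hinge,spool] B=[axle,iron,tube,knob] C=[plank,peg,jar,lathe]
Tick 5: prefer A, take nail from A; A=[hinge,spool] B=[axle,iron,tube,knob] C=[plank,peg,jar,lathe,nail]
Tick 6: prefer B, take axle from B; A=[hinge,spool] B=[iron,tube,knob] C=[plank,peg,jar,lathe,nail,axle]
Tick 7: prefer A, take hinge from A; A=[spool] B=[iron,tube,knob] C=[plank,peg,jar,lathe,nail,axle,hinge]
Tick 8: prefer B, take iron from B; A=[spool] B=[tube,knob] C=[plank,peg,jar,lathe,nail,axle,hinge,iron]
Tick 9: prefer A, take spool from A; A=[-] B=[tube,knob] C=[plank,peg,jar,lathe,nail,axle,hinge,iron,spool]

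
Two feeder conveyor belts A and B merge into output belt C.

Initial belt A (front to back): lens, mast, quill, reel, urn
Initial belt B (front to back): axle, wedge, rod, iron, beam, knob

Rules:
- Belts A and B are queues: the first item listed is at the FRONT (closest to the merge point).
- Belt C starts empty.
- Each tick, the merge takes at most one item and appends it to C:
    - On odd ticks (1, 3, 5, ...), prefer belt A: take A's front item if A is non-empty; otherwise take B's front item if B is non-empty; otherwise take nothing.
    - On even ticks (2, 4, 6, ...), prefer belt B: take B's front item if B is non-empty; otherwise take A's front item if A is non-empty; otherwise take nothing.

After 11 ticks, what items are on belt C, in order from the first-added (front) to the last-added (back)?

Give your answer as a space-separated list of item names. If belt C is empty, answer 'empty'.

Tick 1: prefer A, take lens from A; A=[mast,quill,reel,urn] B=[axle,wedge,rod,iron,beam,knob] C=[lens]
Tick 2: prefer B, take axle from B; A=[mast,quill,reel,urn] B=[wedge,rod,iron,beam,knob] C=[lens,axle]
Tick 3: prefer A, take mast from A; A=[quill,reel,urn] B=[wedge,rod,iron,beam,knob] C=[lens,axle,mast]
Tick 4: prefer B, take wedge from B; A=[quill,reel,urn] B=[rod,iron,beam,knob] C=[lens,axle,mast,wedge]
Tick 5: prefer A, take quill from A; A=[reel,urn] B=[rod,iron,beam,knob] C=[lens,axle,mast,wedge,quill]
Tick 6: prefer B, take rod from B; A=[reel,urn] B=[iron,beam,knob] C=[lens,axle,mast,wedge,quill,rod]
Tick 7: prefer A, take reel from A; A=[urn] B=[iron,beam,knob] C=[lens,axle,mast,wedge,quill,rod,reel]
Tick 8: prefer B, take iron from B; A=[urn] B=[beam,knob] C=[lens,axle,mast,wedge,quill,rod,reel,iron]
Tick 9: prefer A, take urn from A; A=[-] B=[beam,knob] C=[lens,axle,mast,wedge,quill,rod,reel,iron,urn]
Tick 10: prefer B, take beam from B; A=[-] B=[knob] C=[lens,axle,mast,wedge,quill,rod,reel,iron,urn,beam]
Tick 11: prefer A, take knob from B; A=[-] B=[-] C=[lens,axle,mast,wedge,quill,rod,reel,iron,urn,beam,knob]

Answer: lens axle mast wedge quill rod reel iron urn beam knob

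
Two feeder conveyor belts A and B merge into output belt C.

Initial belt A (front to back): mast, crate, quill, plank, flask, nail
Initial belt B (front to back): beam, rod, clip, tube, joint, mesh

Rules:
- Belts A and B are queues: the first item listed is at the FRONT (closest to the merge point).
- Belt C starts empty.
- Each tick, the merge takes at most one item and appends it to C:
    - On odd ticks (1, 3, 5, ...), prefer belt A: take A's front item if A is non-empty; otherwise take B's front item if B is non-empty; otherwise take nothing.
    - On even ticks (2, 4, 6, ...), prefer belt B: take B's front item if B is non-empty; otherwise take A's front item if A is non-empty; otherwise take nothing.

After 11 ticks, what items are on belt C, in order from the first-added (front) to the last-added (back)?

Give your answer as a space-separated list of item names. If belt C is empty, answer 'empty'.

Tick 1: prefer A, take mast from A; A=[crate,quill,plank,flask,nail] B=[beam,rod,clip,tube,joint,mesh] C=[mast]
Tick 2: prefer B, take beam from B; A=[crate,quill,plank,flask,nail] B=[rod,clip,tube,joint,mesh] C=[mast,beam]
Tick 3: prefer A, take crate from A; A=[quill,plank,flask,nail] B=[rod,clip,tube,joint,mesh] C=[mast,beam,crate]
Tick 4: prefer B, take rod from B; A=[quill,plank,flask,nail] B=[clip,tube,joint,mesh] C=[mast,beam,crate,rod]
Tick 5: prefer A, take quill from A; A=[plank,flask,nail] B=[clip,tube,joint,mesh] C=[mast,beam,crate,rod,quill]
Tick 6: prefer B, take clip from B; A=[plank,flask,nail] B=[tube,joint,mesh] C=[mast,beam,crate,rod,quill,clip]
Tick 7: prefer A, take plank from A; A=[flask,nail] B=[tube,joint,mesh] C=[mast,beam,crate,rod,quill,clip,plank]
Tick 8: prefer B, take tube from B; A=[flask,nail] B=[joint,mesh] C=[mast,beam,crate,rod,quill,clip,plank,tube]
Tick 9: prefer A, take flask from A; A=[nail] B=[joint,mesh] C=[mast,beam,crate,rod,quill,clip,plank,tube,flask]
Tick 10: prefer B, take joint from B; A=[nail] B=[mesh] C=[mast,beam,crate,rod,quill,clip,plank,tube,flask,joint]
Tick 11: prefer A, take nail from A; A=[-] B=[mesh] C=[mast,beam,crate,rod,quill,clip,plank,tube,flask,joint,nail]

Answer: mast beam crate rod quill clip plank tube flask joint nail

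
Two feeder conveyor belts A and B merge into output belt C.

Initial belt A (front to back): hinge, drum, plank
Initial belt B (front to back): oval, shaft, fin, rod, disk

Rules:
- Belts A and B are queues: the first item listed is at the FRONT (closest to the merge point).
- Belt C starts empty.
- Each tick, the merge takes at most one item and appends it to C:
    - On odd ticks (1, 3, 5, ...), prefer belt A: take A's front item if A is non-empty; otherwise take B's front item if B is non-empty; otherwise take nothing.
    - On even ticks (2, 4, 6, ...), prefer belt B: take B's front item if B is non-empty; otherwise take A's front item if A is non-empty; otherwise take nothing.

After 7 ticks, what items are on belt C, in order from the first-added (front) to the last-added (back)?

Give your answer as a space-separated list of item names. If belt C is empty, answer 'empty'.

Tick 1: prefer A, take hinge from A; A=[drum,plank] B=[oval,shaft,fin,rod,disk] C=[hinge]
Tick 2: prefer B, take oval from B; A=[drum,plank] B=[shaft,fin,rod,disk] C=[hinge,oval]
Tick 3: prefer A, take drum from A; A=[plank] B=[shaft,fin,rod,disk] C=[hinge,oval,drum]
Tick 4: prefer B, take shaft from B; A=[plank] B=[fin,rod,disk] C=[hinge,oval,drum,shaft]
Tick 5: prefer A, take plank from A; A=[-] B=[fin,rod,disk] C=[hinge,oval,drum,shaft,plank]
Tick 6: prefer B, take fin from B; A=[-] B=[rod,disk] C=[hinge,oval,drum,shaft,plank,fin]
Tick 7: prefer A, take rod from B; A=[-] B=[disk] C=[hinge,oval,drum,shaft,plank,fin,rod]

Answer: hinge oval drum shaft plank fin rod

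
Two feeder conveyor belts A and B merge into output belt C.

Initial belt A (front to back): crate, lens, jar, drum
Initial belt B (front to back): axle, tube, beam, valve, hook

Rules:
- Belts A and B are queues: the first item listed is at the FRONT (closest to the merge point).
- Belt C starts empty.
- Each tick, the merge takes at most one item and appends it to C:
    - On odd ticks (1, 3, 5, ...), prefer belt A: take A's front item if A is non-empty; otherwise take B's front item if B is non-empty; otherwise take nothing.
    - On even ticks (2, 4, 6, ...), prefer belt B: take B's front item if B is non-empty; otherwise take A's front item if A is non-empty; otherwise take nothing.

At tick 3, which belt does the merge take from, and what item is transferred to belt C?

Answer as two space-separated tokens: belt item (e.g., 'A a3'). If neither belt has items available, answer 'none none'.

Tick 1: prefer A, take crate from A; A=[lens,jar,drum] B=[axle,tube,beam,valve,hook] C=[crate]
Tick 2: prefer B, take axle from B; A=[lens,jar,drum] B=[tube,beam,valve,hook] C=[crate,axle]
Tick 3: prefer A, take lens from A; A=[jar,drum] B=[tube,beam,valve,hook] C=[crate,axle,lens]

Answer: A lens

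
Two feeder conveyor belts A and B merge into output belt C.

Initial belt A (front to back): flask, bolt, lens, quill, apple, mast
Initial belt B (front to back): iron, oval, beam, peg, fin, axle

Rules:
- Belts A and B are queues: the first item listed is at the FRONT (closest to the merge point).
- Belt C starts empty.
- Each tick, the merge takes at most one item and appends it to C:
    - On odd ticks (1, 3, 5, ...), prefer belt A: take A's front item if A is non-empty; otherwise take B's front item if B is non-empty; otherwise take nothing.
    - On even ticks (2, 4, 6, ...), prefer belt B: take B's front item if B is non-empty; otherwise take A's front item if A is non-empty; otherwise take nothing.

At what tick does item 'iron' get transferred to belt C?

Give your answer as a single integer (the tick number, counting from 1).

Tick 1: prefer A, take flask from A; A=[bolt,lens,quill,apple,mast] B=[iron,oval,beam,peg,fin,axle] C=[flask]
Tick 2: prefer B, take iron from B; A=[bolt,lens,quill,apple,mast] B=[oval,beam,peg,fin,axle] C=[flask,iron]

Answer: 2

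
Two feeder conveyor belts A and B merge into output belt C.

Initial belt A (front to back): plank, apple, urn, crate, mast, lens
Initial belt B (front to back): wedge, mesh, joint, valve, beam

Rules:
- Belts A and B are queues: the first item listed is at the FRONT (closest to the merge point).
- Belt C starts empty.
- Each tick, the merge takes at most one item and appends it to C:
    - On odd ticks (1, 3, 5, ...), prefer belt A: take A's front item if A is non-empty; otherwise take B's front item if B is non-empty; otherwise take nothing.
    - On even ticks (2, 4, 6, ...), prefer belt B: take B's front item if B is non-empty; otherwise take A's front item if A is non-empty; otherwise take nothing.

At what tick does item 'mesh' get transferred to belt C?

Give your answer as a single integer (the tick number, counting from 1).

Tick 1: prefer A, take plank from A; A=[apple,urn,crate,mast,lens] B=[wedge,mesh,joint,valve,beam] C=[plank]
Tick 2: prefer B, take wedge from B; A=[apple,urn,crate,mast,lens] B=[mesh,joint,valve,beam] C=[plank,wedge]
Tick 3: prefer A, take apple from A; A=[urn,crate,mast,lens] B=[mesh,joint,valve,beam] C=[plank,wedge,apple]
Tick 4: prefer B, take mesh from B; A=[urn,crate,mast,lens] B=[joint,valve,beam] C=[plank,wedge,apple,mesh]

Answer: 4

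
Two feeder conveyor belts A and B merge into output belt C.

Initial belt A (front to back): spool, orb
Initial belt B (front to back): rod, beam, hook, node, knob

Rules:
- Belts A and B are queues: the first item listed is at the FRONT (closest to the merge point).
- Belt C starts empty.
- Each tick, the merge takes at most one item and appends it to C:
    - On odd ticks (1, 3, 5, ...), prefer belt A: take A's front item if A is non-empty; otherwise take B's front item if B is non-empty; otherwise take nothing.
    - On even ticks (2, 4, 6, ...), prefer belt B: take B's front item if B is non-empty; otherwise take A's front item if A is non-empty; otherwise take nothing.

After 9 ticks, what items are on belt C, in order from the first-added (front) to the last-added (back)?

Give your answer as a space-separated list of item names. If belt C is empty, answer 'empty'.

Answer: spool rod orb beam hook node knob

Derivation:
Tick 1: prefer A, take spool from A; A=[orb] B=[rod,beam,hook,node,knob] C=[spool]
Tick 2: prefer B, take rod from B; A=[orb] B=[beam,hook,node,knob] C=[spool,rod]
Tick 3: prefer A, take orb from A; A=[-] B=[beam,hook,node,knob] C=[spool,rod,orb]
Tick 4: prefer B, take beam from B; A=[-] B=[hook,node,knob] C=[spool,rod,orb,beam]
Tick 5: prefer A, take hook from B; A=[-] B=[node,knob] C=[spool,rod,orb,beam,hook]
Tick 6: prefer B, take node from B; A=[-] B=[knob] C=[spool,rod,orb,beam,hook,node]
Tick 7: prefer A, take knob from B; A=[-] B=[-] C=[spool,rod,orb,beam,hook,node,knob]
Tick 8: prefer B, both empty, nothing taken; A=[-] B=[-] C=[spool,rod,orb,beam,hook,node,knob]
Tick 9: prefer A, both empty, nothing taken; A=[-] B=[-] C=[spool,rod,orb,beam,hook,node,knob]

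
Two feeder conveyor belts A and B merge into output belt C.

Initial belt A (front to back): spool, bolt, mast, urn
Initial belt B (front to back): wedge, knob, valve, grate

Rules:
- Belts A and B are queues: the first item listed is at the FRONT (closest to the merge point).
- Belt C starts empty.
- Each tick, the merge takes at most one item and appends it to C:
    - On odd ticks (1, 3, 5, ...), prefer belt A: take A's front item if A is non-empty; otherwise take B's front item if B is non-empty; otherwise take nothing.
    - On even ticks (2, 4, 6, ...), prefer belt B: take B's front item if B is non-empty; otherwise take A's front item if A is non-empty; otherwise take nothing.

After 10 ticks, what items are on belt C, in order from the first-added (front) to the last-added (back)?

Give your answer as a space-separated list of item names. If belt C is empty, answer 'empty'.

Answer: spool wedge bolt knob mast valve urn grate

Derivation:
Tick 1: prefer A, take spool from A; A=[bolt,mast,urn] B=[wedge,knob,valve,grate] C=[spool]
Tick 2: prefer B, take wedge from B; A=[bolt,mast,urn] B=[knob,valve,grate] C=[spool,wedge]
Tick 3: prefer A, take bolt from A; A=[mast,urn] B=[knob,valve,grate] C=[spool,wedge,bolt]
Tick 4: prefer B, take knob from B; A=[mast,urn] B=[valve,grate] C=[spool,wedge,bolt,knob]
Tick 5: prefer A, take mast from A; A=[urn] B=[valve,grate] C=[spool,wedge,bolt,knob,mast]
Tick 6: prefer B, take valve from B; A=[urn] B=[grate] C=[spool,wedge,bolt,knob,mast,valve]
Tick 7: prefer A, take urn from A; A=[-] B=[grate] C=[spool,wedge,bolt,knob,mast,valve,urn]
Tick 8: prefer B, take grate from B; A=[-] B=[-] C=[spool,wedge,bolt,knob,mast,valve,urn,grate]
Tick 9: prefer A, both empty, nothing taken; A=[-] B=[-] C=[spool,wedge,bolt,knob,mast,valve,urn,grate]
Tick 10: prefer B, both empty, nothing taken; A=[-] B=[-] C=[spool,wedge,bolt,knob,mast,valve,urn,grate]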